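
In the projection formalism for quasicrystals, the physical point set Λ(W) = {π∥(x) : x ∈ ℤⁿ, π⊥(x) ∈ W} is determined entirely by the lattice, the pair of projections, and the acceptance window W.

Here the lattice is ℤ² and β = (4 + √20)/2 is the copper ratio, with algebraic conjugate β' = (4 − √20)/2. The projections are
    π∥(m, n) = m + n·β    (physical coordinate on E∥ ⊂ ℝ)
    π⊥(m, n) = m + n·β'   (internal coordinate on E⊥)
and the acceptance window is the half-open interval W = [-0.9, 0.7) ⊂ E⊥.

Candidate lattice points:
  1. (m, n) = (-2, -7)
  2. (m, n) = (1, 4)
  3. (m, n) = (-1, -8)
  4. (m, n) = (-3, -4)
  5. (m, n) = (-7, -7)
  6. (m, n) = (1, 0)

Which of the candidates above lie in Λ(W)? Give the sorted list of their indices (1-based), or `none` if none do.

Compute β' = (4−√20)/2 = -0.2361, so π⊥(m,n) = m -0.2361·n.
#1 (-2,-7): internal coord -2 + (-7)·β' = -0.3475; -0.3475 ∈ [-0.9, 0.7) → IN Λ
#2 (1,4): internal coord 1 + (4)·β' = +0.0557; +0.0557 ∈ [-0.9, 0.7) → IN Λ
#3 (-1,-8): internal coord -1 + (-8)·β' = +0.8885; +0.8885 ∉ [-0.9, 0.7) → out
#4 (-3,-4): internal coord -3 + (-4)·β' = -2.0557; -2.0557 ∉ [-0.9, 0.7) → out
#5 (-7,-7): internal coord -7 + (-7)·β' = -5.3475; -5.3475 ∉ [-0.9, 0.7) → out
#6 (1,0): internal coord 1 + (0)·β' = +1.0000; +1.0000 ∉ [-0.9, 0.7) → out

1, 2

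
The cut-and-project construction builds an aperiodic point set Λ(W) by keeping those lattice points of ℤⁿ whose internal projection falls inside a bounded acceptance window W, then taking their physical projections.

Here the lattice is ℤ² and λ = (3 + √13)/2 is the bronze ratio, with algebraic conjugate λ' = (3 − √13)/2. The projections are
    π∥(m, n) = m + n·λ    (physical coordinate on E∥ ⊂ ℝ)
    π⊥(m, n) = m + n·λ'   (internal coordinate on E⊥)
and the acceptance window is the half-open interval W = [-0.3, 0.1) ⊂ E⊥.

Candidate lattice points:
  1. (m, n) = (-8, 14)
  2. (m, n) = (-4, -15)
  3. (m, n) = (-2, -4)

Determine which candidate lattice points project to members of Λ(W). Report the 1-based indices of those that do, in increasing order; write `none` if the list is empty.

none

Numerically λ ≈ 3.30278 and λ' = −1/λ ≈ -0.30278.
[1] lift (-8,14): star map gives -12.23886; window check -0.3 ≤ -12.23886 < 0.1 is false → out
[2] lift (-4,-15): star map gives 0.54163; window check -0.3 ≤ 0.54163 < 0.1 is false → out
[3] lift (-2,-4): star map gives -0.78890; window check -0.3 ≤ -0.78890 < 0.1 is false → out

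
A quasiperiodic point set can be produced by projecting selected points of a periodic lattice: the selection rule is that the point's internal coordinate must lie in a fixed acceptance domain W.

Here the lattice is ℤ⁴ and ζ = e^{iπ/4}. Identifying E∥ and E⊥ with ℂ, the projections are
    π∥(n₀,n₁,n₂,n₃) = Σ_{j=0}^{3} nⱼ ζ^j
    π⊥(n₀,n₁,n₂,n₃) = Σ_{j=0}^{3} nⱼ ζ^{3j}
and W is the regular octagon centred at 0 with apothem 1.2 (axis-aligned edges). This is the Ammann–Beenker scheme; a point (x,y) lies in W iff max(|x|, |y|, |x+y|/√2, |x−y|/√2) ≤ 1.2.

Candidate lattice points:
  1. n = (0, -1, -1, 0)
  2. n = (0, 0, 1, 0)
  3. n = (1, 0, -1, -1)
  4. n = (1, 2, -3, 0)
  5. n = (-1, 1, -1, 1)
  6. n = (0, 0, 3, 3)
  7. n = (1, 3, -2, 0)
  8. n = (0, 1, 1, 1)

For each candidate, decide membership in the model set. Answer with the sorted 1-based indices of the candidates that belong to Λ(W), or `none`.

π⊥(n) = n₀ + n₁ζ³ + n₂ζ⁶ + n₃ζ⁹ where ζ = e^{iπ/4}.
candidate 1: n = (0, -1, -1, 0) → π⊥ ≈ (+0.7071, +0.2929); max(|x|,|y|,|x±y|/√2) = 0.7071 ≤ 1.2 ⇒ ∈ W
candidate 2: n = (0, 0, 1, 0) → π⊥ ≈ (+0.0000, -1.0000); max(|x|,|y|,|x±y|/√2) = 1.0000 ≤ 1.2 ⇒ ∈ W
candidate 3: n = (1, 0, -1, -1) → π⊥ ≈ (+0.2929, +0.2929); max(|x|,|y|,|x±y|/√2) = 0.4142 ≤ 1.2 ⇒ ∈ W
candidate 4: n = (1, 2, -3, 0) → π⊥ ≈ (-0.4142, +4.4142); max(|x|,|y|,|x±y|/√2) = 4.4142 > 1.2 ⇒ ∉ W
candidate 5: n = (-1, 1, -1, 1) → π⊥ ≈ (-1.0000, +2.4142); max(|x|,|y|,|x±y|/√2) = 2.4142 > 1.2 ⇒ ∉ W
candidate 6: n = (0, 0, 3, 3) → π⊥ ≈ (+2.1213, -0.8787); max(|x|,|y|,|x±y|/√2) = 2.1213 > 1.2 ⇒ ∉ W
candidate 7: n = (1, 3, -2, 0) → π⊥ ≈ (-1.1213, +4.1213); max(|x|,|y|,|x±y|/√2) = 4.1213 > 1.2 ⇒ ∉ W
candidate 8: n = (0, 1, 1, 1) → π⊥ ≈ (+0.0000, +0.4142); max(|x|,|y|,|x±y|/√2) = 0.4142 ≤ 1.2 ⇒ ∈ W

1, 2, 3, 8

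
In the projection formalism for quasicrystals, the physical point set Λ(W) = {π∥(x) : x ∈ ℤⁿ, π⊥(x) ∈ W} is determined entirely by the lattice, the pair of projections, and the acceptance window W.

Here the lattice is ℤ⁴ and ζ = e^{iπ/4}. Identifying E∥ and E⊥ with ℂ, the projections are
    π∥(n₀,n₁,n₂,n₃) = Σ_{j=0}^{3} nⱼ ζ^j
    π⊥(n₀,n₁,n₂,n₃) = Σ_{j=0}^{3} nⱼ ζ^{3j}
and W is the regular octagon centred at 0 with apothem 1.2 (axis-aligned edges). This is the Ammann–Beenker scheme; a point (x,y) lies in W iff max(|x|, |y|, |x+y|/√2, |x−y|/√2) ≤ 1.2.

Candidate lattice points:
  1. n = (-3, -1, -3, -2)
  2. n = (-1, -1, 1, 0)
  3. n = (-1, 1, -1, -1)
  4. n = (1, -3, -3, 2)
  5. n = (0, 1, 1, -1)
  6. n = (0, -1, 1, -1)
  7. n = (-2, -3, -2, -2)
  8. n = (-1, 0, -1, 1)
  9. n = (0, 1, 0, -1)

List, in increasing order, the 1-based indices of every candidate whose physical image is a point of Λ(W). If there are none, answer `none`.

π⊥(n) = n₀ + n₁ζ³ + n₂ζ⁶ + n₃ζ⁹ where ζ = e^{iπ/4}.
#1 (-3, -1, -3, -2): internal (-3.7071, 0.8787); octagon support 3.7071 vs apothem 1.2 → ∉ W
#2 (-1, -1, 1, 0): internal (-0.2929, -1.7071); octagon support 1.7071 vs apothem 1.2 → ∉ W
#3 (-1, 1, -1, -1): internal (-2.4142, 1.0000); octagon support 2.4142 vs apothem 1.2 → ∉ W
#4 (1, -3, -3, 2): internal (4.5355, 2.2929); octagon support 4.8284 vs apothem 1.2 → ∉ W
#5 (0, 1, 1, -1): internal (-1.4142, -1.0000); octagon support 1.7071 vs apothem 1.2 → ∉ W
#6 (0, -1, 1, -1): internal (0.0000, -2.4142); octagon support 2.4142 vs apothem 1.2 → ∉ W
#7 (-2, -3, -2, -2): internal (-1.2929, -1.5355); octagon support 2.0000 vs apothem 1.2 → ∉ W
#8 (-1, 0, -1, 1): internal (-0.2929, 1.7071); octagon support 1.7071 vs apothem 1.2 → ∉ W
#9 (0, 1, 0, -1): internal (-1.4142, 0.0000); octagon support 1.4142 vs apothem 1.2 → ∉ W

none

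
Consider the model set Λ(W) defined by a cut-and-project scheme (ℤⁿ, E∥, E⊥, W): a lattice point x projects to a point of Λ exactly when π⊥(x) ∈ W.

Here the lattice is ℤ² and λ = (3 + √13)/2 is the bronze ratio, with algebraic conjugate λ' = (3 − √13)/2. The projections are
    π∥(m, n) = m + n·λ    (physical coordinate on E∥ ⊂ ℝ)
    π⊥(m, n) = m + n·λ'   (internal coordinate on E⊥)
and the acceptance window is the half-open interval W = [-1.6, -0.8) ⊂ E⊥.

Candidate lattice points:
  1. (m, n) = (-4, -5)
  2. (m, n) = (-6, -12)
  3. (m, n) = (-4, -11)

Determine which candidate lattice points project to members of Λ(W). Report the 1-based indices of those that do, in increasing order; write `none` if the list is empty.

Numerically λ ≈ 3.302776 and λ' = −1/λ ≈ -0.302776.
#1 (-4,-5): internal coord -4 + (-5)·λ' = -2.486122; -2.486122 ∉ [-1.6, -0.8) → out
#2 (-6,-12): internal coord -6 + (-12)·λ' = -2.366692; -2.366692 ∉ [-1.6, -0.8) → out
#3 (-4,-11): internal coord -4 + (-11)·λ' = -0.669468; -0.669468 ∉ [-1.6, -0.8) → out

none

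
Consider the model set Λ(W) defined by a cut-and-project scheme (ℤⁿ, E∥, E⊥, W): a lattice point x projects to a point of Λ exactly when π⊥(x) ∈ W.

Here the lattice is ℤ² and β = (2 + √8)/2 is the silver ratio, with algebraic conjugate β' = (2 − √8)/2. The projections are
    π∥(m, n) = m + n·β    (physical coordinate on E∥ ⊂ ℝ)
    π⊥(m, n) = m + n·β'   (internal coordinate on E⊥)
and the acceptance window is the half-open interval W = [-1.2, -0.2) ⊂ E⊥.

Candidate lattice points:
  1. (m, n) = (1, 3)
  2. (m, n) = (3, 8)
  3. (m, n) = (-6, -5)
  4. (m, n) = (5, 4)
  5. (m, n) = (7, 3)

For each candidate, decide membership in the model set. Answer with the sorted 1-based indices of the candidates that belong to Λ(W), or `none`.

1, 2

β' = (2−√8)/2 ≈ -0.414214.
candidate 1: (m,n)=(1,3) → π∥ = 1+3·β ≈ 8.242641, π⊥ = 1+3·β' ≈ -0.242641 ∈ [-1.2, -0.2) ⇒ IN Λ
candidate 2: (m,n)=(3,8) → π∥ = 3+8·β ≈ 22.313708, π⊥ = 3+8·β' ≈ -0.313708 ∈ [-1.2, -0.2) ⇒ IN Λ
candidate 3: (m,n)=(-6,-5) → π∥ = -6-5·β ≈ -18.071068, π⊥ = -6-5·β' ≈ -3.928932 ∉ [-1.2, -0.2) ⇒ out
candidate 4: (m,n)=(5,4) → π∥ = 5+4·β ≈ 14.656854, π⊥ = 5+4·β' ≈ 3.343146 ∉ [-1.2, -0.2) ⇒ out
candidate 5: (m,n)=(7,3) → π∥ = 7+3·β ≈ 14.242641, π⊥ = 7+3·β' ≈ 5.757359 ∉ [-1.2, -0.2) ⇒ out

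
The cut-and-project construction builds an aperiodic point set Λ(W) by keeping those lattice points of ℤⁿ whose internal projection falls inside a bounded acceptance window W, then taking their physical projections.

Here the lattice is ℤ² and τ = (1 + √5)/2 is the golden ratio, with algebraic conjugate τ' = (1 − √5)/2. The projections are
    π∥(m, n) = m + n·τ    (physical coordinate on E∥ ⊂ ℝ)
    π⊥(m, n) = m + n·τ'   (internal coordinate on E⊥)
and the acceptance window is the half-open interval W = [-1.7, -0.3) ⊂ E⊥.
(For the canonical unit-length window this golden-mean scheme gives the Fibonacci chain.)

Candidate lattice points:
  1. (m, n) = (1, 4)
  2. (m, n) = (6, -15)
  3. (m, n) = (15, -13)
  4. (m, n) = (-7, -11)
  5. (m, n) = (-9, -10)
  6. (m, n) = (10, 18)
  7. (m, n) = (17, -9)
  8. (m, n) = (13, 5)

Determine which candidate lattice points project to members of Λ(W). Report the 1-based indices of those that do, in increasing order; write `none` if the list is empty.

1, 6

τ' = (1−√5)/2 ≈ -0.61803.
#1 (1,4): internal coord 1 + (4)·τ' = -1.47214; -1.47214 ∈ [-1.7, -0.3) → IN Λ
#2 (6,-15): internal coord 6 + (-15)·τ' = +15.27051; +15.27051 ∉ [-1.7, -0.3) → out
#3 (15,-13): internal coord 15 + (-13)·τ' = +23.03444; +23.03444 ∉ [-1.7, -0.3) → out
#4 (-7,-11): internal coord -7 + (-11)·τ' = -0.20163; -0.20163 ∉ [-1.7, -0.3) → out
#5 (-9,-10): internal coord -9 + (-10)·τ' = -2.81966; -2.81966 ∉ [-1.7, -0.3) → out
#6 (10,18): internal coord 10 + (18)·τ' = -1.12461; -1.12461 ∈ [-1.7, -0.3) → IN Λ
#7 (17,-9): internal coord 17 + (-9)·τ' = +22.56231; +22.56231 ∉ [-1.7, -0.3) → out
#8 (13,5): internal coord 13 + (5)·τ' = +9.90983; +9.90983 ∉ [-1.7, -0.3) → out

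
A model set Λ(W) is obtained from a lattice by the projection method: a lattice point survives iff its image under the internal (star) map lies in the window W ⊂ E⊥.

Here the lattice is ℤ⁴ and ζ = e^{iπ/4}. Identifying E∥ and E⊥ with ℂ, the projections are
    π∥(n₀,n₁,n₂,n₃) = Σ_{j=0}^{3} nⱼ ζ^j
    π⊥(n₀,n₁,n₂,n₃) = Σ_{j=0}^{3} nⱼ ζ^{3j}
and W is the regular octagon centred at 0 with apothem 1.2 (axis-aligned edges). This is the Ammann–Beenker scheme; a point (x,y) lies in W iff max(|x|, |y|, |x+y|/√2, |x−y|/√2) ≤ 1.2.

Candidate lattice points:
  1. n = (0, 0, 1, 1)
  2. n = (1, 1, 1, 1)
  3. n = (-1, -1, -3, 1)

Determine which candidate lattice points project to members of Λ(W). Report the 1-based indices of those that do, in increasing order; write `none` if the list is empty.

1, 2

With ζ = e^{iπ/4} the internal vectors are ζ^0,ζ^3,ζ^6,ζ^9.
candidate 1: n = (0, 0, 1, 1) → π⊥ ≈ (+0.707107, -0.292893); max(|x|,|y|,|x±y|/√2) = 0.707107 ≤ 1.2 ⇒ ∈ W
candidate 2: n = (1, 1, 1, 1) → π⊥ ≈ (+1.000000, +0.414214); max(|x|,|y|,|x±y|/√2) = 1.000000 ≤ 1.2 ⇒ ∈ W
candidate 3: n = (-1, -1, -3, 1) → π⊥ ≈ (+0.414214, +3.000000); max(|x|,|y|,|x±y|/√2) = 3.000000 > 1.2 ⇒ ∉ W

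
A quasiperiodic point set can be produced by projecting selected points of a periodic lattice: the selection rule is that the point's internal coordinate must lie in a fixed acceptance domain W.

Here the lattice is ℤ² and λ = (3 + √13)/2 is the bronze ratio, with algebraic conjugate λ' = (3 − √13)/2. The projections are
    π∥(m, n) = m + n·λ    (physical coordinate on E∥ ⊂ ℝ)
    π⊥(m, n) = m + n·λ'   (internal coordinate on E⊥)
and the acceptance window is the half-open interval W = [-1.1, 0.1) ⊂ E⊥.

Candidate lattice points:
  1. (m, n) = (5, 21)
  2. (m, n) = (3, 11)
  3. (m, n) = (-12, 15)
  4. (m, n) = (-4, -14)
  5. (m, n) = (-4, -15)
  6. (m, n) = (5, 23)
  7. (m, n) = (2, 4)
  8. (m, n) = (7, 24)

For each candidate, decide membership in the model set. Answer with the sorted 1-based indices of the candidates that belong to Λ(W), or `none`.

Numerically λ ≈ 3.3028 and λ' = −1/λ ≈ -0.3028.
candidate 1: (m,n)=(5,21) → π∥ = 5+21·λ ≈ 74.3583, π⊥ = 5+21·λ' ≈ -1.3583 ∉ [-1.1, 0.1) ⇒ out
candidate 2: (m,n)=(3,11) → π∥ = 3+11·λ ≈ 39.3305, π⊥ = 3+11·λ' ≈ -0.3305 ∈ [-1.1, 0.1) ⇒ IN Λ
candidate 3: (m,n)=(-12,15) → π∥ = -12+15·λ ≈ 37.5416, π⊥ = -12+15·λ' ≈ -16.5416 ∉ [-1.1, 0.1) ⇒ out
candidate 4: (m,n)=(-4,-14) → π∥ = -4-14·λ ≈ -50.2389, π⊥ = -4-14·λ' ≈ 0.2389 ∉ [-1.1, 0.1) ⇒ out
candidate 5: (m,n)=(-4,-15) → π∥ = -4-15·λ ≈ -53.5416, π⊥ = -4-15·λ' ≈ 0.5416 ∉ [-1.1, 0.1) ⇒ out
candidate 6: (m,n)=(5,23) → π∥ = 5+23·λ ≈ 80.9638, π⊥ = 5+23·λ' ≈ -1.9638 ∉ [-1.1, 0.1) ⇒ out
candidate 7: (m,n)=(2,4) → π∥ = 2+4·λ ≈ 15.2111, π⊥ = 2+4·λ' ≈ 0.7889 ∉ [-1.1, 0.1) ⇒ out
candidate 8: (m,n)=(7,24) → π∥ = 7+24·λ ≈ 86.2666, π⊥ = 7+24·λ' ≈ -0.2666 ∈ [-1.1, 0.1) ⇒ IN Λ

2, 8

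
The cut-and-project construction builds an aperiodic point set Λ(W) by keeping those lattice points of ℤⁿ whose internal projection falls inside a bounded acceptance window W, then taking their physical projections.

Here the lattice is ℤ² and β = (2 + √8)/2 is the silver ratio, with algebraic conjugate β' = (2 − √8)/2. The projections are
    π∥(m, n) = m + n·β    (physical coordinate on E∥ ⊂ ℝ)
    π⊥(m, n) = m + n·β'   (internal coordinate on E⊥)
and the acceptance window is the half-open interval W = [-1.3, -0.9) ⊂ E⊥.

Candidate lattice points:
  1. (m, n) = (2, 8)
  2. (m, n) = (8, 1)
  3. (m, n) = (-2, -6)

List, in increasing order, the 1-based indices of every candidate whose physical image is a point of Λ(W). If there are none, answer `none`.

none

Compute β' = (2−√8)/2 = -0.41421, so π⊥(m,n) = m -0.41421·n.
#1 (2,8): internal coord 2 + (8)·β' = -1.31371; -1.31371 ∉ [-1.3, -0.9) → out
#2 (8,1): internal coord 8 + (1)·β' = +7.58579; +7.58579 ∉ [-1.3, -0.9) → out
#3 (-2,-6): internal coord -2 + (-6)·β' = +0.48528; +0.48528 ∉ [-1.3, -0.9) → out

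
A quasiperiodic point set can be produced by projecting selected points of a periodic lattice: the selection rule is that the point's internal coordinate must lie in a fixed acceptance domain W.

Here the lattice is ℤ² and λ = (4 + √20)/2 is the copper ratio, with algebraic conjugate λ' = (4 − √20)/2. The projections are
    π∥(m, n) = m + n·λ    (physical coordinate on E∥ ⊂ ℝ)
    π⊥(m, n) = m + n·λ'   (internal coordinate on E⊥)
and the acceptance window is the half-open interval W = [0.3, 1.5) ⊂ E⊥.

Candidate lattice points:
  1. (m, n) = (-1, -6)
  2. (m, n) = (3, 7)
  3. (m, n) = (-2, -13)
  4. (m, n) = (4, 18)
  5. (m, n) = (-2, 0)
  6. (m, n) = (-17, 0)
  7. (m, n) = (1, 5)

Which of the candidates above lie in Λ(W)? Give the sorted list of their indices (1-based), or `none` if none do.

1, 2, 3

Compute λ' = (4−√20)/2 = -0.23607, so π⊥(m,n) = m -0.23607·n.
[1] lift (-1,-6): star map gives 0.41641; window check 0.3 ≤ 0.41641 < 1.5 is true → IN Λ
[2] lift (3,7): star map gives 1.34752; window check 0.3 ≤ 1.34752 < 1.5 is true → IN Λ
[3] lift (-2,-13): star map gives 1.06888; window check 0.3 ≤ 1.06888 < 1.5 is true → IN Λ
[4] lift (4,18): star map gives -0.24922; window check 0.3 ≤ -0.24922 < 1.5 is false → out
[5] lift (-2,0): star map gives -2.00000; window check 0.3 ≤ -2.00000 < 1.5 is false → out
[6] lift (-17,0): star map gives -17.00000; window check 0.3 ≤ -17.00000 < 1.5 is false → out
[7] lift (1,5): star map gives -0.18034; window check 0.3 ≤ -0.18034 < 1.5 is false → out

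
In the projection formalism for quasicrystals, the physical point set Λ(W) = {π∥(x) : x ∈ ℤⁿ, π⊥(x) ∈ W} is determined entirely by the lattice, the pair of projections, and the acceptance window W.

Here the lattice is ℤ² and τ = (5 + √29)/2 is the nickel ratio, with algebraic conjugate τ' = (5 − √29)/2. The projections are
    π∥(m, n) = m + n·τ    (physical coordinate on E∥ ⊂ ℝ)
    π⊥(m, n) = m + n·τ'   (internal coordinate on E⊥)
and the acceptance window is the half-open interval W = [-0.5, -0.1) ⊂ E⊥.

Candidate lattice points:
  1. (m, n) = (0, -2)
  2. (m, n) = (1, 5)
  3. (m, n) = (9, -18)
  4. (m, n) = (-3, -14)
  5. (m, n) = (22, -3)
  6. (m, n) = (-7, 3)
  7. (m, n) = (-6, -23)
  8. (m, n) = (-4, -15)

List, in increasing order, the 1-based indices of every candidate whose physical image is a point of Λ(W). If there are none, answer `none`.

4

Numerically τ ≈ 5.192582 and τ' = −1/τ ≈ -0.192582.
[1] lift (0,-2): star map gives 0.385165; window check -0.5 ≤ 0.385165 < -0.1 is false → out
[2] lift (1,5): star map gives 0.037088; window check -0.5 ≤ 0.037088 < -0.1 is false → out
[3] lift (9,-18): star map gives 12.466483; window check -0.5 ≤ 12.466483 < -0.1 is false → out
[4] lift (-3,-14): star map gives -0.303846; window check -0.5 ≤ -0.303846 < -0.1 is true → IN Λ
[5] lift (22,-3): star map gives 22.577747; window check -0.5 ≤ 22.577747 < -0.1 is false → out
[6] lift (-7,3): star map gives -7.577747; window check -0.5 ≤ -7.577747 < -0.1 is false → out
[7] lift (-6,-23): star map gives -1.570605; window check -0.5 ≤ -1.570605 < -0.1 is false → out
[8] lift (-4,-15): star map gives -1.111264; window check -0.5 ≤ -1.111264 < -0.1 is false → out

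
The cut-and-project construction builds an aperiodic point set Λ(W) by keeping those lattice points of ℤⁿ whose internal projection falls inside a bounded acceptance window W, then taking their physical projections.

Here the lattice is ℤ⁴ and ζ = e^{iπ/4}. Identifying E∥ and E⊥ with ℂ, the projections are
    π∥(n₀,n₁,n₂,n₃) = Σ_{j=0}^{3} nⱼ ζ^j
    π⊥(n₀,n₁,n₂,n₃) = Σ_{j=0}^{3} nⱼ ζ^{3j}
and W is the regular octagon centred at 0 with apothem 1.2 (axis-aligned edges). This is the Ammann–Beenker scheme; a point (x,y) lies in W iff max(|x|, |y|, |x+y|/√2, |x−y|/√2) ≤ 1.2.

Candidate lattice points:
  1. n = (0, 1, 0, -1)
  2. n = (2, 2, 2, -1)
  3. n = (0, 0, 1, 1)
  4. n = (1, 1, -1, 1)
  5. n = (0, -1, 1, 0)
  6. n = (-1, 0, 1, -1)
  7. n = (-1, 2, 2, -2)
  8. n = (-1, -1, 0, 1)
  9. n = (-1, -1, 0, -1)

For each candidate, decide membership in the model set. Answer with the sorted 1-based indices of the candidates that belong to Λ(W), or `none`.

Internal map: ζ^{3j} for j=0..3 gives (1,0), (−√2/2,√2/2), (0,−1), (√2/2,√2/2).
candidate 1: n = (0, 1, 0, -1) → π⊥ ≈ (-1.414214, +0.000000); max(|x|,|y|,|x±y|/√2) = 1.414214 > 1.2 ⇒ ∉ W
candidate 2: n = (2, 2, 2, -1) → π⊥ ≈ (-0.121320, -1.292893); max(|x|,|y|,|x±y|/√2) = 1.292893 > 1.2 ⇒ ∉ W
candidate 3: n = (0, 0, 1, 1) → π⊥ ≈ (+0.707107, -0.292893); max(|x|,|y|,|x±y|/√2) = 0.707107 ≤ 1.2 ⇒ ∈ W
candidate 4: n = (1, 1, -1, 1) → π⊥ ≈ (+1.000000, +2.414214); max(|x|,|y|,|x±y|/√2) = 2.414214 > 1.2 ⇒ ∉ W
candidate 5: n = (0, -1, 1, 0) → π⊥ ≈ (+0.707107, -1.707107); max(|x|,|y|,|x±y|/√2) = 1.707107 > 1.2 ⇒ ∉ W
candidate 6: n = (-1, 0, 1, -1) → π⊥ ≈ (-1.707107, -1.707107); max(|x|,|y|,|x±y|/√2) = 2.414214 > 1.2 ⇒ ∉ W
candidate 7: n = (-1, 2, 2, -2) → π⊥ ≈ (-3.828427, -2.000000); max(|x|,|y|,|x±y|/√2) = 4.121320 > 1.2 ⇒ ∉ W
candidate 8: n = (-1, -1, 0, 1) → π⊥ ≈ (+0.414214, +0.000000); max(|x|,|y|,|x±y|/√2) = 0.414214 ≤ 1.2 ⇒ ∈ W
candidate 9: n = (-1, -1, 0, -1) → π⊥ ≈ (-1.000000, -1.414214); max(|x|,|y|,|x±y|/√2) = 1.707107 > 1.2 ⇒ ∉ W

3, 8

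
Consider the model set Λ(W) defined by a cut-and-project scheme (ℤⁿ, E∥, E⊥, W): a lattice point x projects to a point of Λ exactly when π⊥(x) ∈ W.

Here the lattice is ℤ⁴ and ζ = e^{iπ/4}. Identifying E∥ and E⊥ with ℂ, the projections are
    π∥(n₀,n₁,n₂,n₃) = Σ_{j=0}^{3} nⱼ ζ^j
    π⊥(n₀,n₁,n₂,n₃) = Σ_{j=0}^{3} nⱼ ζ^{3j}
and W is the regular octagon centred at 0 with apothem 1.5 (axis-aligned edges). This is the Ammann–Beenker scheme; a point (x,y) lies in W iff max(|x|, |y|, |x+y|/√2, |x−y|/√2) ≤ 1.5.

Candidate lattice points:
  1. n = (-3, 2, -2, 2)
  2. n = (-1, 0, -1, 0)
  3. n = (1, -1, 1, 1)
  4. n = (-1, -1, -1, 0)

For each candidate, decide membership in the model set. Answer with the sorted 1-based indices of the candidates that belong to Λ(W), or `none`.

With ζ = e^{iπ/4} the internal vectors are ζ^0,ζ^3,ζ^6,ζ^9.
#1 (-3, 2, -2, 2): internal (-3.00000, 4.82843); octagon support 5.53553 vs apothem 1.5 → ∉ W
#2 (-1, 0, -1, 0): internal (-1.00000, 1.00000); octagon support 1.41421 vs apothem 1.5 → ∈ W
#3 (1, -1, 1, 1): internal (2.41421, -1.00000); octagon support 2.41421 vs apothem 1.5 → ∉ W
#4 (-1, -1, -1, 0): internal (-0.29289, 0.29289); octagon support 0.41421 vs apothem 1.5 → ∈ W

2, 4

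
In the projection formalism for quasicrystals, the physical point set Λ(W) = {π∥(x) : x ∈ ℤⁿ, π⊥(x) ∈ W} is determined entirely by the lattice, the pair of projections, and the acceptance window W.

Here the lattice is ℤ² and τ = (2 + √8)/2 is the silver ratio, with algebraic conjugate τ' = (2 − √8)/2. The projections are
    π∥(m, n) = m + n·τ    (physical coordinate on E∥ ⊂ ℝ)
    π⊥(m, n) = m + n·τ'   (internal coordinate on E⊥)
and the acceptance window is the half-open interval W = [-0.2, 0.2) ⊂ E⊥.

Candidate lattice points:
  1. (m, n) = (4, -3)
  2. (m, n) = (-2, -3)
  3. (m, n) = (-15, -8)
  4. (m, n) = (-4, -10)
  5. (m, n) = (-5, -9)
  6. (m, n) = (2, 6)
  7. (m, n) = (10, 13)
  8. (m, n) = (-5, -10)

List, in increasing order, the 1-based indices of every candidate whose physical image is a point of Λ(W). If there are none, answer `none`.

4

Compute τ' = (2−√8)/2 = -0.414214, so π⊥(m,n) = m -0.414214·n.
[1] lift (4,-3): star map gives 5.242641; window check -0.2 ≤ 5.242641 < 0.2 is false → out
[2] lift (-2,-3): star map gives -0.757359; window check -0.2 ≤ -0.757359 < 0.2 is false → out
[3] lift (-15,-8): star map gives -11.686292; window check -0.2 ≤ -11.686292 < 0.2 is false → out
[4] lift (-4,-10): star map gives 0.142136; window check -0.2 ≤ 0.142136 < 0.2 is true → IN Λ
[5] lift (-5,-9): star map gives -1.272078; window check -0.2 ≤ -1.272078 < 0.2 is false → out
[6] lift (2,6): star map gives -0.485281; window check -0.2 ≤ -0.485281 < 0.2 is false → out
[7] lift (10,13): star map gives 4.615224; window check -0.2 ≤ 4.615224 < 0.2 is false → out
[8] lift (-5,-10): star map gives -0.857864; window check -0.2 ≤ -0.857864 < 0.2 is false → out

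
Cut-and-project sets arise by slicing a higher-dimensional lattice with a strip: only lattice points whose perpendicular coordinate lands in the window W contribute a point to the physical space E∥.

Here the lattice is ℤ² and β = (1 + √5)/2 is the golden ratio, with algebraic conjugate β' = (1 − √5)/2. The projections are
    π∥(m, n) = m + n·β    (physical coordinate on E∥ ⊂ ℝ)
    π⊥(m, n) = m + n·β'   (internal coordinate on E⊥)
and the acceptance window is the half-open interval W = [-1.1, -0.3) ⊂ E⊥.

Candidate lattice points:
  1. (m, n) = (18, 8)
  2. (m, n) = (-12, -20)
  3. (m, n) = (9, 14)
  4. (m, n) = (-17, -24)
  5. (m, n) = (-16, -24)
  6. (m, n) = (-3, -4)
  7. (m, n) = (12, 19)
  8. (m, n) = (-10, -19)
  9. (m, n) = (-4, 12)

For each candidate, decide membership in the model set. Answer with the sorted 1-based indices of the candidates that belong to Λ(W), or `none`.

β' = (1−√5)/2 ≈ -0.6180.
#1 (18,8): internal coord 18 + (8)·β' = +13.0557; +13.0557 ∉ [-1.1, -0.3) → out
#2 (-12,-20): internal coord -12 + (-20)·β' = +0.3607; +0.3607 ∉ [-1.1, -0.3) → out
#3 (9,14): internal coord 9 + (14)·β' = +0.3475; +0.3475 ∉ [-1.1, -0.3) → out
#4 (-17,-24): internal coord -17 + (-24)·β' = -2.1672; -2.1672 ∉ [-1.1, -0.3) → out
#5 (-16,-24): internal coord -16 + (-24)·β' = -1.1672; -1.1672 ∉ [-1.1, -0.3) → out
#6 (-3,-4): internal coord -3 + (-4)·β' = -0.5279; -0.5279 ∈ [-1.1, -0.3) → IN Λ
#7 (12,19): internal coord 12 + (19)·β' = +0.2574; +0.2574 ∉ [-1.1, -0.3) → out
#8 (-10,-19): internal coord -10 + (-19)·β' = +1.7426; +1.7426 ∉ [-1.1, -0.3) → out
#9 (-4,12): internal coord -4 + (12)·β' = -11.4164; -11.4164 ∉ [-1.1, -0.3) → out

6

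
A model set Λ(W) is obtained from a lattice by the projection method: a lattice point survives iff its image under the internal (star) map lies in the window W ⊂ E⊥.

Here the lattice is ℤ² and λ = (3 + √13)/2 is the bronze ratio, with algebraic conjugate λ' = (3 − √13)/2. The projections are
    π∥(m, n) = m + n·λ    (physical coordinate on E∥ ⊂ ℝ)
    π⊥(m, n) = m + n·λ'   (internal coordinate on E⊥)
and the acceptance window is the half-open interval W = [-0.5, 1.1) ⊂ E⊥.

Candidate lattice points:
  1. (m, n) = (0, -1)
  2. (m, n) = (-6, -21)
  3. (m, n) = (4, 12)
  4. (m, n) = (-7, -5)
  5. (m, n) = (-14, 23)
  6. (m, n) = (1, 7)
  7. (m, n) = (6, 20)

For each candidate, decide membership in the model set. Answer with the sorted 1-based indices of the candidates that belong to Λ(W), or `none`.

1, 2, 3, 7

λ' = (3−√13)/2 ≈ -0.30278.
[1] lift (0,-1): star map gives 0.30278; window check -0.5 ≤ 0.30278 < 1.1 is true → IN Λ
[2] lift (-6,-21): star map gives 0.35829; window check -0.5 ≤ 0.35829 < 1.1 is true → IN Λ
[3] lift (4,12): star map gives 0.36669; window check -0.5 ≤ 0.36669 < 1.1 is true → IN Λ
[4] lift (-7,-5): star map gives -5.48612; window check -0.5 ≤ -5.48612 < 1.1 is false → out
[5] lift (-14,23): star map gives -20.96384; window check -0.5 ≤ -20.96384 < 1.1 is false → out
[6] lift (1,7): star map gives -1.11943; window check -0.5 ≤ -1.11943 < 1.1 is false → out
[7] lift (6,20): star map gives -0.05551; window check -0.5 ≤ -0.05551 < 1.1 is true → IN Λ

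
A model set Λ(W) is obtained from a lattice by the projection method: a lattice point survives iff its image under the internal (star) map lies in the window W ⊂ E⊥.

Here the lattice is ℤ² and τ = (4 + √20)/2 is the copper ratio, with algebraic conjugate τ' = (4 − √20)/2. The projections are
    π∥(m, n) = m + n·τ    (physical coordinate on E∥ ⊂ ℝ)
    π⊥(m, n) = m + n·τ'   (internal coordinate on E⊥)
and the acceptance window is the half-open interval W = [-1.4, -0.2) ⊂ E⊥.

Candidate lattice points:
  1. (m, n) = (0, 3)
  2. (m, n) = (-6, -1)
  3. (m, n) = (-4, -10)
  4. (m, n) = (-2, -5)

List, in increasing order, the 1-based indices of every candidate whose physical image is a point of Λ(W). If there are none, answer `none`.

Compute τ' = (4−√20)/2 = -0.236068, so π⊥(m,n) = m -0.236068·n.
#1 (0,3): internal coord 0 + (3)·τ' = -0.708204; -0.708204 ∈ [-1.4, -0.2) → IN Λ
#2 (-6,-1): internal coord -6 + (-1)·τ' = -5.763932; -5.763932 ∉ [-1.4, -0.2) → out
#3 (-4,-10): internal coord -4 + (-10)·τ' = -1.639320; -1.639320 ∉ [-1.4, -0.2) → out
#4 (-2,-5): internal coord -2 + (-5)·τ' = -0.819660; -0.819660 ∈ [-1.4, -0.2) → IN Λ

1, 4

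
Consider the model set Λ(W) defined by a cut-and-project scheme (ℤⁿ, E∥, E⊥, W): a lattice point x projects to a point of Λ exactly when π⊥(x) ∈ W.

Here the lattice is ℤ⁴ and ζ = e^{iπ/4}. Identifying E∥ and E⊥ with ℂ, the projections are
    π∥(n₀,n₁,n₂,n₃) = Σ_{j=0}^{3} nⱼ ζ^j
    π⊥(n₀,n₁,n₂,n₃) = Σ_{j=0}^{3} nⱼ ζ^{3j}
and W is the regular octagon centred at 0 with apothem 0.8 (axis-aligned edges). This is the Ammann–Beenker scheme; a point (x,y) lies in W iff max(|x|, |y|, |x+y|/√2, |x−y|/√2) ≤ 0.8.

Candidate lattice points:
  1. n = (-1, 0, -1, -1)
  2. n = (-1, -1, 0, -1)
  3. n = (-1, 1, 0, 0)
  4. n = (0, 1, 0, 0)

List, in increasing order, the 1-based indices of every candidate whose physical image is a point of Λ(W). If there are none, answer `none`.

Internal map: ζ^{3j} for j=0..3 gives (1,0), (−√2/2,√2/2), (0,−1), (√2/2,√2/2).
#1 (-1, 0, -1, -1): internal (-1.707107, 0.292893); octagon support 1.707107 vs apothem 0.8 → ∉ W
#2 (-1, -1, 0, -1): internal (-1.000000, -1.414214); octagon support 1.707107 vs apothem 0.8 → ∉ W
#3 (-1, 1, 0, 0): internal (-1.707107, 0.707107); octagon support 1.707107 vs apothem 0.8 → ∉ W
#4 (0, 1, 0, 0): internal (-0.707107, 0.707107); octagon support 1.000000 vs apothem 0.8 → ∉ W

none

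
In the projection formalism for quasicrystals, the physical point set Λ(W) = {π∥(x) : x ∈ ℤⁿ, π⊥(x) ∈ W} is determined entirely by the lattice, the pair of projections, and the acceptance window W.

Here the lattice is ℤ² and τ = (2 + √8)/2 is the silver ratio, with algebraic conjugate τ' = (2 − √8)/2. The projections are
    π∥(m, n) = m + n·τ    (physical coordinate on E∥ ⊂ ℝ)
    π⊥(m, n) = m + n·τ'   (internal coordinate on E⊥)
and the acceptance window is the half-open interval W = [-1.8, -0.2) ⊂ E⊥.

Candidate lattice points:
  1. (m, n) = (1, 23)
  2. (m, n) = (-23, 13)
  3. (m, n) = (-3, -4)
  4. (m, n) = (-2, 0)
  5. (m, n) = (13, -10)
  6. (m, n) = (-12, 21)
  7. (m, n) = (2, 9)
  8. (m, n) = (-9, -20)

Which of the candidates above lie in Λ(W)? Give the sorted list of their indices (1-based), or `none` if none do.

Compute τ' = (2−√8)/2 = -0.4142, so π⊥(m,n) = m -0.4142·n.
[1] lift (1,23): star map gives -8.5269; window check -1.8 ≤ -8.5269 < -0.2 is false → out
[2] lift (-23,13): star map gives -28.3848; window check -1.8 ≤ -28.3848 < -0.2 is false → out
[3] lift (-3,-4): star map gives -1.3431; window check -1.8 ≤ -1.3431 < -0.2 is true → IN Λ
[4] lift (-2,0): star map gives -2.0000; window check -1.8 ≤ -2.0000 < -0.2 is false → out
[5] lift (13,-10): star map gives 17.1421; window check -1.8 ≤ 17.1421 < -0.2 is false → out
[6] lift (-12,21): star map gives -20.6985; window check -1.8 ≤ -20.6985 < -0.2 is false → out
[7] lift (2,9): star map gives -1.7279; window check -1.8 ≤ -1.7279 < -0.2 is true → IN Λ
[8] lift (-9,-20): star map gives -0.7157; window check -1.8 ≤ -0.7157 < -0.2 is true → IN Λ

3, 7, 8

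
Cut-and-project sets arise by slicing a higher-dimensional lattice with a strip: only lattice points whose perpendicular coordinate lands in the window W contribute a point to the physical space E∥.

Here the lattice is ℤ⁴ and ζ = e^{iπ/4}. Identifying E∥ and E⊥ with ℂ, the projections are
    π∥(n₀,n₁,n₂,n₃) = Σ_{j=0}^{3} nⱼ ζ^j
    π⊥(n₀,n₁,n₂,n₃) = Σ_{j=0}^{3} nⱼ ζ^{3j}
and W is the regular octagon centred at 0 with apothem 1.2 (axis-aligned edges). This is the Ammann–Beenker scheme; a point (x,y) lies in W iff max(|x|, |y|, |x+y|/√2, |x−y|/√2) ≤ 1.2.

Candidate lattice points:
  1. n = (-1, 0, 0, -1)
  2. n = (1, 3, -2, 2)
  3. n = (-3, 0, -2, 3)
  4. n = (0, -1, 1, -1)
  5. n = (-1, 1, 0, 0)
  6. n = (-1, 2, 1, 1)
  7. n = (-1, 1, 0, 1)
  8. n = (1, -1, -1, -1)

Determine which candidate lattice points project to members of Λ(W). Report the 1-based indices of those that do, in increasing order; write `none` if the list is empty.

π⊥(n) = n₀ + n₁ζ³ + n₂ζ⁶ + n₃ζ⁹ where ζ = e^{iπ/4}.
candidate 1: n = (-1, 0, 0, -1) → π⊥ ≈ (-1.70711, -0.70711); max(|x|,|y|,|x±y|/√2) = 1.70711 > 1.2 ⇒ ∉ W
candidate 2: n = (1, 3, -2, 2) → π⊥ ≈ (+0.29289, +5.53553); max(|x|,|y|,|x±y|/√2) = 5.53553 > 1.2 ⇒ ∉ W
candidate 3: n = (-3, 0, -2, 3) → π⊥ ≈ (-0.87868, +4.12132); max(|x|,|y|,|x±y|/√2) = 4.12132 > 1.2 ⇒ ∉ W
candidate 4: n = (0, -1, 1, -1) → π⊥ ≈ (+0.00000, -2.41421); max(|x|,|y|,|x±y|/√2) = 2.41421 > 1.2 ⇒ ∉ W
candidate 5: n = (-1, 1, 0, 0) → π⊥ ≈ (-1.70711, +0.70711); max(|x|,|y|,|x±y|/√2) = 1.70711 > 1.2 ⇒ ∉ W
candidate 6: n = (-1, 2, 1, 1) → π⊥ ≈ (-1.70711, +1.12132); max(|x|,|y|,|x±y|/√2) = 2.00000 > 1.2 ⇒ ∉ W
candidate 7: n = (-1, 1, 0, 1) → π⊥ ≈ (-1.00000, +1.41421); max(|x|,|y|,|x±y|/√2) = 1.70711 > 1.2 ⇒ ∉ W
candidate 8: n = (1, -1, -1, -1) → π⊥ ≈ (+1.00000, -0.41421); max(|x|,|y|,|x±y|/√2) = 1.00000 ≤ 1.2 ⇒ ∈ W

8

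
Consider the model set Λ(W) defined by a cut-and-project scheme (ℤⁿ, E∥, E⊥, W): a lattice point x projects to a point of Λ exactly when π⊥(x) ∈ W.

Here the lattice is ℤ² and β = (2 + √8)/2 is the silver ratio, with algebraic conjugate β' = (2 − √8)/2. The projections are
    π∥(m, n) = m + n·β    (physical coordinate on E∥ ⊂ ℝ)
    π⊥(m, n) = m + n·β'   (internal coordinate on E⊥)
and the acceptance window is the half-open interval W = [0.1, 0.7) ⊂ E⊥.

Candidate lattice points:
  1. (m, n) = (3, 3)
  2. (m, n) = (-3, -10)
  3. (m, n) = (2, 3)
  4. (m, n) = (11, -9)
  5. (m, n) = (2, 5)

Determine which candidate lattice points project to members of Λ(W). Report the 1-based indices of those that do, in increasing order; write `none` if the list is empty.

none

β' = (2−√8)/2 ≈ -0.4142.
[1] lift (3,3): star map gives 1.7574; window check 0.1 ≤ 1.7574 < 0.7 is false → out
[2] lift (-3,-10): star map gives 1.1421; window check 0.1 ≤ 1.1421 < 0.7 is false → out
[3] lift (2,3): star map gives 0.7574; window check 0.1 ≤ 0.7574 < 0.7 is false → out
[4] lift (11,-9): star map gives 14.7279; window check 0.1 ≤ 14.7279 < 0.7 is false → out
[5] lift (2,5): star map gives -0.0711; window check 0.1 ≤ -0.0711 < 0.7 is false → out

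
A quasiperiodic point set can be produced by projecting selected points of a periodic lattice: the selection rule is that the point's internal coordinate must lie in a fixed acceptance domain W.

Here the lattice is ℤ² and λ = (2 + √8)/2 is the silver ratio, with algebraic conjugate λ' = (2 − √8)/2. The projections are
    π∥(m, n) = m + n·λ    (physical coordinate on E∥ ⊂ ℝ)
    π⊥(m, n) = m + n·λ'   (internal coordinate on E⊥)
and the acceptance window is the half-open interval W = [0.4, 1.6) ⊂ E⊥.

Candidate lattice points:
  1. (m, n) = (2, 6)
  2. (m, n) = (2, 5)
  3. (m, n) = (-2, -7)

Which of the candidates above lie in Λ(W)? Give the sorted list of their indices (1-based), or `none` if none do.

3

Compute λ' = (2−√8)/2 = -0.414214, so π⊥(m,n) = m -0.414214·n.
candidate 1: (m,n)=(2,6) → π∥ = 2+6·λ ≈ 16.485281, π⊥ = 2+6·λ' ≈ -0.485281 ∉ [0.4, 1.6) ⇒ out
candidate 2: (m,n)=(2,5) → π∥ = 2+5·λ ≈ 14.071068, π⊥ = 2+5·λ' ≈ -0.071068 ∉ [0.4, 1.6) ⇒ out
candidate 3: (m,n)=(-2,-7) → π∥ = -2-7·λ ≈ -18.899495, π⊥ = -2-7·λ' ≈ 0.899495 ∈ [0.4, 1.6) ⇒ IN Λ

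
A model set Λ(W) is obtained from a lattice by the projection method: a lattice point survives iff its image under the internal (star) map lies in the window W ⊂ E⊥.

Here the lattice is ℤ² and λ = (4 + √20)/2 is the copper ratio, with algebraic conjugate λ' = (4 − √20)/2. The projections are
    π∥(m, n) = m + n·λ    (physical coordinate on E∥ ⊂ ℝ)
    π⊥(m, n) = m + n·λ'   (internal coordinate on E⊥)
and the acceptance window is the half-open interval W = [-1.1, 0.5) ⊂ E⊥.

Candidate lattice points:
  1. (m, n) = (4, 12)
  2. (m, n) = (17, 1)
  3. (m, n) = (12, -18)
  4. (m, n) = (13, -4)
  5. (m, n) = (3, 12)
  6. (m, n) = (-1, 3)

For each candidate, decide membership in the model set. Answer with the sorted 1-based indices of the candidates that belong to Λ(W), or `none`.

5

Compute λ' = (4−√20)/2 = -0.2361, so π⊥(m,n) = m -0.2361·n.
candidate 1: (m,n)=(4,12) → π∥ = 4+12·λ ≈ 54.8328, π⊥ = 4+12·λ' ≈ 1.1672 ∉ [-1.1, 0.5) ⇒ out
candidate 2: (m,n)=(17,1) → π∥ = 17+1·λ ≈ 21.2361, π⊥ = 17+1·λ' ≈ 16.7639 ∉ [-1.1, 0.5) ⇒ out
candidate 3: (m,n)=(12,-18) → π∥ = 12-18·λ ≈ -64.2492, π⊥ = 12-18·λ' ≈ 16.2492 ∉ [-1.1, 0.5) ⇒ out
candidate 4: (m,n)=(13,-4) → π∥ = 13-4·λ ≈ -3.9443, π⊥ = 13-4·λ' ≈ 13.9443 ∉ [-1.1, 0.5) ⇒ out
candidate 5: (m,n)=(3,12) → π∥ = 3+12·λ ≈ 53.8328, π⊥ = 3+12·λ' ≈ 0.1672 ∈ [-1.1, 0.5) ⇒ IN Λ
candidate 6: (m,n)=(-1,3) → π∥ = -1+3·λ ≈ 11.7082, π⊥ = -1+3·λ' ≈ -1.7082 ∉ [-1.1, 0.5) ⇒ out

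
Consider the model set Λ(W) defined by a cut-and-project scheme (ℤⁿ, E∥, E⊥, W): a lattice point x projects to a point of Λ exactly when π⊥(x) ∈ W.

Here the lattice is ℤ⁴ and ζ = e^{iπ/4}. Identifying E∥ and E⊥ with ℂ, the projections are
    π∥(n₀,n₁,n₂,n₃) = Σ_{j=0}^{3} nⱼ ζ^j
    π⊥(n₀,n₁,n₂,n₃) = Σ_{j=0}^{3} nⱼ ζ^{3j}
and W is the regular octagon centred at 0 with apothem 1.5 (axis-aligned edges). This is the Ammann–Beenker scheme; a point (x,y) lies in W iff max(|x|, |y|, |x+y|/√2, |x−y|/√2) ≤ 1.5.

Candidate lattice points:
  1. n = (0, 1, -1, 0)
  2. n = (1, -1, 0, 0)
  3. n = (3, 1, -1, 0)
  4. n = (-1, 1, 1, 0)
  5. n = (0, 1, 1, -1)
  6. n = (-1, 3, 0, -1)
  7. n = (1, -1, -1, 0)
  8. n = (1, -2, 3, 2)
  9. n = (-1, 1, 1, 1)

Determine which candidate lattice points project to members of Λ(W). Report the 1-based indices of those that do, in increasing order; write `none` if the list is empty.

9

With ζ = e^{iπ/4} the internal vectors are ζ^0,ζ^3,ζ^6,ζ^9.
candidate 1: n = (0, 1, -1, 0) → π⊥ ≈ (-0.707107, +1.707107); max(|x|,|y|,|x±y|/√2) = 1.707107 > 1.5 ⇒ ∉ W
candidate 2: n = (1, -1, 0, 0) → π⊥ ≈ (+1.707107, -0.707107); max(|x|,|y|,|x±y|/√2) = 1.707107 > 1.5 ⇒ ∉ W
candidate 3: n = (3, 1, -1, 0) → π⊥ ≈ (+2.292893, +1.707107); max(|x|,|y|,|x±y|/√2) = 2.828427 > 1.5 ⇒ ∉ W
candidate 4: n = (-1, 1, 1, 0) → π⊥ ≈ (-1.707107, -0.292893); max(|x|,|y|,|x±y|/√2) = 1.707107 > 1.5 ⇒ ∉ W
candidate 5: n = (0, 1, 1, -1) → π⊥ ≈ (-1.414214, -1.000000); max(|x|,|y|,|x±y|/√2) = 1.707107 > 1.5 ⇒ ∉ W
candidate 6: n = (-1, 3, 0, -1) → π⊥ ≈ (-3.828427, +1.414214); max(|x|,|y|,|x±y|/√2) = 3.828427 > 1.5 ⇒ ∉ W
candidate 7: n = (1, -1, -1, 0) → π⊥ ≈ (+1.707107, +0.292893); max(|x|,|y|,|x±y|/√2) = 1.707107 > 1.5 ⇒ ∉ W
candidate 8: n = (1, -2, 3, 2) → π⊥ ≈ (+3.828427, -3.000000); max(|x|,|y|,|x±y|/√2) = 4.828427 > 1.5 ⇒ ∉ W
candidate 9: n = (-1, 1, 1, 1) → π⊥ ≈ (-1.000000, +0.414214); max(|x|,|y|,|x±y|/√2) = 1.000000 ≤ 1.5 ⇒ ∈ W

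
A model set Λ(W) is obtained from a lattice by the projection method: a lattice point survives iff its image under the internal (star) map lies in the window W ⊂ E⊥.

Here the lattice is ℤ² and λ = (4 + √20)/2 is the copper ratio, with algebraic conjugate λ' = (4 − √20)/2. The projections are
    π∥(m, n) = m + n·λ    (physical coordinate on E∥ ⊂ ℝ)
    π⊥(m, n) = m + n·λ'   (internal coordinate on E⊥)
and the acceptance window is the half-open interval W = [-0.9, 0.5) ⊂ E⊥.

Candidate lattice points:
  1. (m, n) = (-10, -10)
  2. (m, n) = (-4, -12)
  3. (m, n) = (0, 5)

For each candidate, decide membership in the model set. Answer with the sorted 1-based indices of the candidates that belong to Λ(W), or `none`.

none

Compute λ' = (4−√20)/2 = -0.236068, so π⊥(m,n) = m -0.236068·n.
[1] lift (-10,-10): star map gives -7.639320; window check -0.9 ≤ -7.639320 < 0.5 is false → out
[2] lift (-4,-12): star map gives -1.167184; window check -0.9 ≤ -1.167184 < 0.5 is false → out
[3] lift (0,5): star map gives -1.180340; window check -0.9 ≤ -1.180340 < 0.5 is false → out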